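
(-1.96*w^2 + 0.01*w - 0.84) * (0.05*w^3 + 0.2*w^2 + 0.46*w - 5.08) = -0.098*w^5 - 0.3915*w^4 - 0.9416*w^3 + 9.7934*w^2 - 0.4372*w + 4.2672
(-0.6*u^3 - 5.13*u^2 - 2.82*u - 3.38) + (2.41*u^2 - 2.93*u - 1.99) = -0.6*u^3 - 2.72*u^2 - 5.75*u - 5.37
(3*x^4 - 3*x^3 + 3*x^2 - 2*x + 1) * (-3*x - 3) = -9*x^5 - 3*x^2 + 3*x - 3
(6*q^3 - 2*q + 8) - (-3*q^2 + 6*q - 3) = 6*q^3 + 3*q^2 - 8*q + 11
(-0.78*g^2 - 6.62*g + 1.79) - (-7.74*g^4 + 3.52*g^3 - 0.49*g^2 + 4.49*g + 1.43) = 7.74*g^4 - 3.52*g^3 - 0.29*g^2 - 11.11*g + 0.36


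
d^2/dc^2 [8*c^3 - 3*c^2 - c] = 48*c - 6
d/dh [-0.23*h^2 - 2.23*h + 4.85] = -0.46*h - 2.23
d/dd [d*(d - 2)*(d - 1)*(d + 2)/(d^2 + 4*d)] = (2*d^3 + 11*d^2 - 8*d - 20)/(d^2 + 8*d + 16)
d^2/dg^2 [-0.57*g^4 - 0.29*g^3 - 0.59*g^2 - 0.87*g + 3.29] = -6.84*g^2 - 1.74*g - 1.18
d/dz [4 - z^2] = -2*z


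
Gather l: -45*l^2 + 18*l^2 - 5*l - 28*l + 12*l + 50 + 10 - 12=-27*l^2 - 21*l + 48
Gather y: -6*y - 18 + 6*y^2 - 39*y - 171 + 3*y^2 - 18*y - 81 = 9*y^2 - 63*y - 270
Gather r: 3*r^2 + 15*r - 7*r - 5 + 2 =3*r^2 + 8*r - 3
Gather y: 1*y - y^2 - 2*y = -y^2 - y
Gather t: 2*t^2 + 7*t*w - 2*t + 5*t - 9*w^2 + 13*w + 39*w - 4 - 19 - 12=2*t^2 + t*(7*w + 3) - 9*w^2 + 52*w - 35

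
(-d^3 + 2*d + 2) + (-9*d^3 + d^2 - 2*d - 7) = -10*d^3 + d^2 - 5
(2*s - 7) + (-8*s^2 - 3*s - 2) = -8*s^2 - s - 9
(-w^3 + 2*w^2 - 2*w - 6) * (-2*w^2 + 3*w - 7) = 2*w^5 - 7*w^4 + 17*w^3 - 8*w^2 - 4*w + 42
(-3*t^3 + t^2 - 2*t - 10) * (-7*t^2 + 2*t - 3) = 21*t^5 - 13*t^4 + 25*t^3 + 63*t^2 - 14*t + 30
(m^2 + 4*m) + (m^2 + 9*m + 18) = 2*m^2 + 13*m + 18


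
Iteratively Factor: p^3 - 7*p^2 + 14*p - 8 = (p - 2)*(p^2 - 5*p + 4) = (p - 4)*(p - 2)*(p - 1)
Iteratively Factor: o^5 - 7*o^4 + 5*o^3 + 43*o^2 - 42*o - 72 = (o + 1)*(o^4 - 8*o^3 + 13*o^2 + 30*o - 72) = (o - 4)*(o + 1)*(o^3 - 4*o^2 - 3*o + 18) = (o - 4)*(o - 3)*(o + 1)*(o^2 - o - 6) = (o - 4)*(o - 3)^2*(o + 1)*(o + 2)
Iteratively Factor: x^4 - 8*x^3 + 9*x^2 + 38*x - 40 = (x - 5)*(x^3 - 3*x^2 - 6*x + 8) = (x - 5)*(x - 4)*(x^2 + x - 2) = (x - 5)*(x - 4)*(x - 1)*(x + 2)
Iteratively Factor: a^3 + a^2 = (a)*(a^2 + a) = a*(a + 1)*(a)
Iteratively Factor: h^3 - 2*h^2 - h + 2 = (h - 2)*(h^2 - 1) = (h - 2)*(h - 1)*(h + 1)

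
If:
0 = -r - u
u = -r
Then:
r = -u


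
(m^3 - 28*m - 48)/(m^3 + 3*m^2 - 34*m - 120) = (m + 2)/(m + 5)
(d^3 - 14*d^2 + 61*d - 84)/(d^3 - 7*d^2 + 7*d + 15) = (d^2 - 11*d + 28)/(d^2 - 4*d - 5)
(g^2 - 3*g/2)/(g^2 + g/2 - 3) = g/(g + 2)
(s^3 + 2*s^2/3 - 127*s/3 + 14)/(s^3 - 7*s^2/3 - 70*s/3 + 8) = (s + 7)/(s + 4)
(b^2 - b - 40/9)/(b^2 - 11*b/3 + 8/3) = (b + 5/3)/(b - 1)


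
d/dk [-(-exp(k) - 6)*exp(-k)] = -6*exp(-k)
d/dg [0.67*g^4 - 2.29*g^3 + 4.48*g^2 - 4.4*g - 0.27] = 2.68*g^3 - 6.87*g^2 + 8.96*g - 4.4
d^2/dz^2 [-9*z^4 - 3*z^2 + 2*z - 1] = -108*z^2 - 6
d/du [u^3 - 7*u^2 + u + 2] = 3*u^2 - 14*u + 1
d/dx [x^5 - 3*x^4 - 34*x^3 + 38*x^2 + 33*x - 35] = 5*x^4 - 12*x^3 - 102*x^2 + 76*x + 33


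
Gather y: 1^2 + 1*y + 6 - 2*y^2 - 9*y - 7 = -2*y^2 - 8*y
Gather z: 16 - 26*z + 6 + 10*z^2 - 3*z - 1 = 10*z^2 - 29*z + 21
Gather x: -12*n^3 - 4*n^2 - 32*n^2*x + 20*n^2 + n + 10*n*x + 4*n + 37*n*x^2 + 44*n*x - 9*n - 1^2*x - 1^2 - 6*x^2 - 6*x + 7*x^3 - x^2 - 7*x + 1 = -12*n^3 + 16*n^2 - 4*n + 7*x^3 + x^2*(37*n - 7) + x*(-32*n^2 + 54*n - 14)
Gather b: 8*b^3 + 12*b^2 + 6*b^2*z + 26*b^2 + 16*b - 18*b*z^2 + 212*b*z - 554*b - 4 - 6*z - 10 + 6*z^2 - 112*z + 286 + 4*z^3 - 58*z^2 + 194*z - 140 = 8*b^3 + b^2*(6*z + 38) + b*(-18*z^2 + 212*z - 538) + 4*z^3 - 52*z^2 + 76*z + 132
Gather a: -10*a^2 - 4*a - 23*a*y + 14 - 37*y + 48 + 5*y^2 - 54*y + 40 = -10*a^2 + a*(-23*y - 4) + 5*y^2 - 91*y + 102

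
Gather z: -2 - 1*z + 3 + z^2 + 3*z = z^2 + 2*z + 1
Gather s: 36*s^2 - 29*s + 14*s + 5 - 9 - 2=36*s^2 - 15*s - 6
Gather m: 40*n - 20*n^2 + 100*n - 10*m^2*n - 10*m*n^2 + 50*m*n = -10*m^2*n + m*(-10*n^2 + 50*n) - 20*n^2 + 140*n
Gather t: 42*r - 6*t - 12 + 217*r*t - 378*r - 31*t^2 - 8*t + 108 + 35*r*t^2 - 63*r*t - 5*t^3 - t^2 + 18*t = -336*r - 5*t^3 + t^2*(35*r - 32) + t*(154*r + 4) + 96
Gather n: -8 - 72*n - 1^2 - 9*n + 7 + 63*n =-18*n - 2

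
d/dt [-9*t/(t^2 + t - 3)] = 9*(t^2 + 3)/(t^4 + 2*t^3 - 5*t^2 - 6*t + 9)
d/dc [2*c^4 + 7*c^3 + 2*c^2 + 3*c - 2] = 8*c^3 + 21*c^2 + 4*c + 3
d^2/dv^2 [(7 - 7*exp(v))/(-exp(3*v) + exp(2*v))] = 28*exp(-2*v)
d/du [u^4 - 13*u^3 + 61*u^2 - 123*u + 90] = 4*u^3 - 39*u^2 + 122*u - 123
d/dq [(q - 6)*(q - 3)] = 2*q - 9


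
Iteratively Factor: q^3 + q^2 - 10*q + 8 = (q - 1)*(q^2 + 2*q - 8) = (q - 1)*(q + 4)*(q - 2)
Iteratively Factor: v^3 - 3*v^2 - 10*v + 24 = (v - 4)*(v^2 + v - 6) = (v - 4)*(v - 2)*(v + 3)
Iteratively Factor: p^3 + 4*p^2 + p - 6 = (p + 3)*(p^2 + p - 2) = (p + 2)*(p + 3)*(p - 1)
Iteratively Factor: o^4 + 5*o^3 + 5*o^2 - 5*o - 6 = (o - 1)*(o^3 + 6*o^2 + 11*o + 6) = (o - 1)*(o + 2)*(o^2 + 4*o + 3) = (o - 1)*(o + 2)*(o + 3)*(o + 1)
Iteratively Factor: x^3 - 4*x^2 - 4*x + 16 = (x + 2)*(x^2 - 6*x + 8) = (x - 4)*(x + 2)*(x - 2)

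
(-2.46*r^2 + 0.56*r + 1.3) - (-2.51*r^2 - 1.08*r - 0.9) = 0.0499999999999998*r^2 + 1.64*r + 2.2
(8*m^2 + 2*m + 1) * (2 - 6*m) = -48*m^3 + 4*m^2 - 2*m + 2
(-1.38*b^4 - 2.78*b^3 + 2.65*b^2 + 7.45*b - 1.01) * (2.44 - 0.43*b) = 0.5934*b^5 - 2.1718*b^4 - 7.9227*b^3 + 3.2625*b^2 + 18.6123*b - 2.4644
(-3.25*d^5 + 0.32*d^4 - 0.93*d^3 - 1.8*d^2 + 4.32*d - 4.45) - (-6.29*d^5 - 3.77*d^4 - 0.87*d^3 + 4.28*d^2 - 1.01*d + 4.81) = 3.04*d^5 + 4.09*d^4 - 0.0600000000000001*d^3 - 6.08*d^2 + 5.33*d - 9.26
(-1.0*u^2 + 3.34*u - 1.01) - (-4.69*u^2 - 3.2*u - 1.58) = 3.69*u^2 + 6.54*u + 0.57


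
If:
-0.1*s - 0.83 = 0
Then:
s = -8.30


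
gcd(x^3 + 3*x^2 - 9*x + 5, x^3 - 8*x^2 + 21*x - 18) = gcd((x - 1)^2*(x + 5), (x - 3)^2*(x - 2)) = 1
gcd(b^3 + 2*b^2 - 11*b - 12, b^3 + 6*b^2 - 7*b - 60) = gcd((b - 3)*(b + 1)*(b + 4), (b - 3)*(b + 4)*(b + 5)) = b^2 + b - 12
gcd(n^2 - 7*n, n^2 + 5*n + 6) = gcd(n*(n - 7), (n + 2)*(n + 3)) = 1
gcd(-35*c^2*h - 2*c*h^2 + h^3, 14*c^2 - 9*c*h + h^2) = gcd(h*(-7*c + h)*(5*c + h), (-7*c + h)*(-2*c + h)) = 7*c - h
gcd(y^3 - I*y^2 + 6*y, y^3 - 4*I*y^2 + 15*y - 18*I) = 1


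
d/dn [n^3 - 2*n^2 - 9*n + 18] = 3*n^2 - 4*n - 9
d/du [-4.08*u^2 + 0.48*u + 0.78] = 0.48 - 8.16*u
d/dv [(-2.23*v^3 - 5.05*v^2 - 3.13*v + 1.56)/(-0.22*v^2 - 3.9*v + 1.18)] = (0.4906*v^4 + 17.394*v^3 + 11.1122*v^2 - 11.2316*v + 2.3906)/(0.0484*v^4 + 1.716*v^3 + 14.6908*v^2 - 9.204*v + 1.3924)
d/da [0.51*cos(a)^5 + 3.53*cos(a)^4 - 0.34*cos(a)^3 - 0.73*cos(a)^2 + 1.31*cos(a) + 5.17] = (-2.55*cos(a)^4 - 14.12*cos(a)^3 + 1.02*cos(a)^2 + 1.46*cos(a) - 1.31)*sin(a)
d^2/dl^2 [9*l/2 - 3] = 0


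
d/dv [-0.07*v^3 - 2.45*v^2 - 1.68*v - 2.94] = -0.21*v^2 - 4.9*v - 1.68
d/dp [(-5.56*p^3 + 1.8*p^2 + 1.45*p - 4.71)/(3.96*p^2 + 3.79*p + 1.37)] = (-22.0176*p^4 - 42.1448*p^3 - 21.7716*p^2 + 42.2352*p + 19.8374)/(15.6816*p^4 + 30.0168*p^3 + 25.2145*p^2 + 10.3846*p + 1.8769)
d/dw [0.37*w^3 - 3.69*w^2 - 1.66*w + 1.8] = 1.11*w^2 - 7.38*w - 1.66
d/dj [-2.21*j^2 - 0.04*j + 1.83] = -4.42*j - 0.04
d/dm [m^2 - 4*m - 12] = 2*m - 4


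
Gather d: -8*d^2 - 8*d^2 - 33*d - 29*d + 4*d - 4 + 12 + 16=-16*d^2 - 58*d + 24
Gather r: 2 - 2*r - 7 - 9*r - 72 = -11*r - 77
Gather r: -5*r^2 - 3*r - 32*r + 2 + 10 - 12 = -5*r^2 - 35*r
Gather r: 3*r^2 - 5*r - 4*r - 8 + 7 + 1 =3*r^2 - 9*r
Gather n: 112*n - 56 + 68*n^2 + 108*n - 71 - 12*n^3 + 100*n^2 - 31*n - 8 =-12*n^3 + 168*n^2 + 189*n - 135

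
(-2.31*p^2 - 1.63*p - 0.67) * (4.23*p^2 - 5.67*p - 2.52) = -9.7713*p^4 + 6.2028*p^3 + 12.2292*p^2 + 7.9065*p + 1.6884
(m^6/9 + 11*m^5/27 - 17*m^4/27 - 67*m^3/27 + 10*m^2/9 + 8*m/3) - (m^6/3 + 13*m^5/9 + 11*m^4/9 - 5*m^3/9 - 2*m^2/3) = -2*m^6/9 - 28*m^5/27 - 50*m^4/27 - 52*m^3/27 + 16*m^2/9 + 8*m/3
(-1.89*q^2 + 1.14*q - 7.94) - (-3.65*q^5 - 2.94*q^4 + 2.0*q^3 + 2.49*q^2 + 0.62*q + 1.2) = 3.65*q^5 + 2.94*q^4 - 2.0*q^3 - 4.38*q^2 + 0.52*q - 9.14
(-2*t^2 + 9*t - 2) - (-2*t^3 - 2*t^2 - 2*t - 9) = 2*t^3 + 11*t + 7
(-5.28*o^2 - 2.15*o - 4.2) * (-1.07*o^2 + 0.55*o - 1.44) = 5.6496*o^4 - 0.6035*o^3 + 10.9147*o^2 + 0.785999999999999*o + 6.048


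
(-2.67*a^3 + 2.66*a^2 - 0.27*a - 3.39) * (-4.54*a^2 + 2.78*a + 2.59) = 12.1218*a^5 - 19.499*a^4 + 1.7053*a^3 + 21.5294*a^2 - 10.1235*a - 8.7801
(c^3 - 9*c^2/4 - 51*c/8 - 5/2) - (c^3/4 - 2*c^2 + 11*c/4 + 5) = 3*c^3/4 - c^2/4 - 73*c/8 - 15/2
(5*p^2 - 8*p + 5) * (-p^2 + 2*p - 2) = -5*p^4 + 18*p^3 - 31*p^2 + 26*p - 10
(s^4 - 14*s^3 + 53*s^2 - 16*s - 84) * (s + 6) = s^5 - 8*s^4 - 31*s^3 + 302*s^2 - 180*s - 504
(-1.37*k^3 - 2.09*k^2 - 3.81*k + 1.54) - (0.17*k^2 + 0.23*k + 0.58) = -1.37*k^3 - 2.26*k^2 - 4.04*k + 0.96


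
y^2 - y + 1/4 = (y - 1/2)^2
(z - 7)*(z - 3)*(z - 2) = z^3 - 12*z^2 + 41*z - 42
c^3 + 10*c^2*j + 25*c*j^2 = c*(c + 5*j)^2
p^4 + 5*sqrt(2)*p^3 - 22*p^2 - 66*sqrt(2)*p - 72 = (p - 3*sqrt(2))*(p + sqrt(2))^2*(p + 6*sqrt(2))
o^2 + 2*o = o*(o + 2)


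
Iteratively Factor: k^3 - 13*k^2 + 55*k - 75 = (k - 5)*(k^2 - 8*k + 15) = (k - 5)*(k - 3)*(k - 5)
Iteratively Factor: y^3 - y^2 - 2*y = (y - 2)*(y^2 + y) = (y - 2)*(y + 1)*(y)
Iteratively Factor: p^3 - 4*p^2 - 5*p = (p + 1)*(p^2 - 5*p) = p*(p + 1)*(p - 5)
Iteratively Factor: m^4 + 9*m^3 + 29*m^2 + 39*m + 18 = (m + 3)*(m^3 + 6*m^2 + 11*m + 6) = (m + 2)*(m + 3)*(m^2 + 4*m + 3) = (m + 2)*(m + 3)^2*(m + 1)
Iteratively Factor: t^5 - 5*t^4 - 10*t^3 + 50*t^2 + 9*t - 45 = (t - 3)*(t^4 - 2*t^3 - 16*t^2 + 2*t + 15) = (t - 5)*(t - 3)*(t^3 + 3*t^2 - t - 3) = (t - 5)*(t - 3)*(t + 3)*(t^2 - 1) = (t - 5)*(t - 3)*(t - 1)*(t + 3)*(t + 1)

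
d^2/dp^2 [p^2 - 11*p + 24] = 2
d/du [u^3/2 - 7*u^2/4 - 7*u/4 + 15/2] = 3*u^2/2 - 7*u/2 - 7/4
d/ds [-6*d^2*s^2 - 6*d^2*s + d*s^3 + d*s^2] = d*(-12*d*s - 6*d + 3*s^2 + 2*s)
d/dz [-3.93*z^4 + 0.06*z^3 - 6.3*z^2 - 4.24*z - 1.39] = -15.72*z^3 + 0.18*z^2 - 12.6*z - 4.24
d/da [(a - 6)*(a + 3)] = 2*a - 3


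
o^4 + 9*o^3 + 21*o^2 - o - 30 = (o - 1)*(o + 2)*(o + 3)*(o + 5)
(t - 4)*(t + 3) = t^2 - t - 12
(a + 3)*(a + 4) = a^2 + 7*a + 12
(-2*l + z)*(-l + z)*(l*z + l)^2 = 2*l^4*z^2 + 4*l^4*z + 2*l^4 - 3*l^3*z^3 - 6*l^3*z^2 - 3*l^3*z + l^2*z^4 + 2*l^2*z^3 + l^2*z^2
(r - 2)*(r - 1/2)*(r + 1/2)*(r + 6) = r^4 + 4*r^3 - 49*r^2/4 - r + 3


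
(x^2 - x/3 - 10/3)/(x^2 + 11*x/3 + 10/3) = (x - 2)/(x + 2)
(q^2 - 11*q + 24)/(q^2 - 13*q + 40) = (q - 3)/(q - 5)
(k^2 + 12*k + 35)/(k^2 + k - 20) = (k + 7)/(k - 4)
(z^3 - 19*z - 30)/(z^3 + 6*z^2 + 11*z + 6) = (z - 5)/(z + 1)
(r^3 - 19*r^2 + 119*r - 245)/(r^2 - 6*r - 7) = (r^2 - 12*r + 35)/(r + 1)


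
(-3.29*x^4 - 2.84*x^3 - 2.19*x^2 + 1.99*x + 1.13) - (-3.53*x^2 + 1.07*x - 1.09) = -3.29*x^4 - 2.84*x^3 + 1.34*x^2 + 0.92*x + 2.22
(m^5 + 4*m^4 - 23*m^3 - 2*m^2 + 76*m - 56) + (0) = m^5 + 4*m^4 - 23*m^3 - 2*m^2 + 76*m - 56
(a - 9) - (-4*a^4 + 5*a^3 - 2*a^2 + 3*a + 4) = 4*a^4 - 5*a^3 + 2*a^2 - 2*a - 13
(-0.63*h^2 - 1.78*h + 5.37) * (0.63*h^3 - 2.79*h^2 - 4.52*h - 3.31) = -0.3969*h^5 + 0.6363*h^4 + 11.1969*h^3 - 4.8514*h^2 - 18.3806*h - 17.7747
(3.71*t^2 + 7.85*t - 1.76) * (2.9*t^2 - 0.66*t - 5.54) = 10.759*t^4 + 20.3164*t^3 - 30.8384*t^2 - 42.3274*t + 9.7504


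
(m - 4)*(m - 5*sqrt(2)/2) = m^2 - 4*m - 5*sqrt(2)*m/2 + 10*sqrt(2)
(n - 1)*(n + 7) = n^2 + 6*n - 7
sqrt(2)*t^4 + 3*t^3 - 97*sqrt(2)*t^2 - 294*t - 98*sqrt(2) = (t - 7*sqrt(2))*(t + sqrt(2))*(t + 7*sqrt(2))*(sqrt(2)*t + 1)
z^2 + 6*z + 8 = (z + 2)*(z + 4)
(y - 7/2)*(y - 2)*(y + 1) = y^3 - 9*y^2/2 + 3*y/2 + 7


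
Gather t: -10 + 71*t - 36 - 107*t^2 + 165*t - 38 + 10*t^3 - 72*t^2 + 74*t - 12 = 10*t^3 - 179*t^2 + 310*t - 96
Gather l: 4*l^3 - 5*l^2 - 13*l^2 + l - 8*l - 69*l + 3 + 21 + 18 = 4*l^3 - 18*l^2 - 76*l + 42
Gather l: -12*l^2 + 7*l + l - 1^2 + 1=-12*l^2 + 8*l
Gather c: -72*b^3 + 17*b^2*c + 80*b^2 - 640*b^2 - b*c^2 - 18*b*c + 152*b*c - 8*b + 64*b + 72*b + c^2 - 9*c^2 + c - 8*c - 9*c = -72*b^3 - 560*b^2 + 128*b + c^2*(-b - 8) + c*(17*b^2 + 134*b - 16)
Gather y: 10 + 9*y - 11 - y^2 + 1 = -y^2 + 9*y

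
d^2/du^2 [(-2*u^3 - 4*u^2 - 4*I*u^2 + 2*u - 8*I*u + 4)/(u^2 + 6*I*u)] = 4*(u^3*(25 + 8*I) + 6*u^2 + 36*I*u - 72)/(u^3*(u^3 + 18*I*u^2 - 108*u - 216*I))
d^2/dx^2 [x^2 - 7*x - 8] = 2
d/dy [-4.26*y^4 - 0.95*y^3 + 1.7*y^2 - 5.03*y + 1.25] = -17.04*y^3 - 2.85*y^2 + 3.4*y - 5.03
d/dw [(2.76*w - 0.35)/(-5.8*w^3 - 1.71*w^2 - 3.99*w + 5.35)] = (32.016*w^3 - 1.3704*w^2 - 1.197*w + 13.3695)/(33.64*w^6 + 19.836*w^5 + 49.2081*w^4 - 48.4142*w^3 - 2.3769*w^2 - 42.693*w + 28.6225)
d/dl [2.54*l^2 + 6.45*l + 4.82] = 5.08*l + 6.45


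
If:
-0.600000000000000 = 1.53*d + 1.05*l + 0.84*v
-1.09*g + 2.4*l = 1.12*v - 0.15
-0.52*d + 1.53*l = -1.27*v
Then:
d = 0.0167307492465967*v - 0.317988153382521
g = -2.84266955983705*v - 0.100347313918202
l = -0.824379091759327*v - 0.108074405071184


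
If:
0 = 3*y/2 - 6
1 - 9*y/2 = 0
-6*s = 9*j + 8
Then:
No Solution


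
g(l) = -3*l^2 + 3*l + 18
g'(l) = 3 - 6*l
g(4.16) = -21.44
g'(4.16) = -21.96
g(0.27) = 18.59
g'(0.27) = 1.38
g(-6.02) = -108.78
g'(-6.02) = 39.12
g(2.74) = 3.70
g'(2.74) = -13.44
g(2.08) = 11.26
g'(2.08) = -9.48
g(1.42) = 16.21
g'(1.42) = -5.52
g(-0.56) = 15.38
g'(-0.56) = 6.36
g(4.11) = -20.35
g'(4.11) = -21.66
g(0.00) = 18.00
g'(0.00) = 3.00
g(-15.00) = -702.00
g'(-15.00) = 93.00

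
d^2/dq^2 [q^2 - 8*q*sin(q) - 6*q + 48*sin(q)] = 8*q*sin(q) - 48*sin(q) - 16*cos(q) + 2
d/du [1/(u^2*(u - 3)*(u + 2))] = (-4*u^2 + 3*u + 12)/(u^3*(u^4 - 2*u^3 - 11*u^2 + 12*u + 36))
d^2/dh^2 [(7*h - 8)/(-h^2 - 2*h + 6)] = 2*(-4*(h + 1)^2*(7*h - 8) + 3*(7*h + 2)*(h^2 + 2*h - 6))/(h^2 + 2*h - 6)^3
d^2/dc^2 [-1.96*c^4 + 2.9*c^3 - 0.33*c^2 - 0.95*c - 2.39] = -23.52*c^2 + 17.4*c - 0.66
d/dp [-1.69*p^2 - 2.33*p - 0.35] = -3.38*p - 2.33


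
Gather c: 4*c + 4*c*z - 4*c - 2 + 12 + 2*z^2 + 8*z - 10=4*c*z + 2*z^2 + 8*z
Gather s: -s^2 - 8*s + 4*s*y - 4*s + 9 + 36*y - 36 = -s^2 + s*(4*y - 12) + 36*y - 27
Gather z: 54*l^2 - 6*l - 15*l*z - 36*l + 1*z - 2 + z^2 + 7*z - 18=54*l^2 - 42*l + z^2 + z*(8 - 15*l) - 20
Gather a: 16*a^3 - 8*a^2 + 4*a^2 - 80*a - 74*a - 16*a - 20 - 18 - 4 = 16*a^3 - 4*a^2 - 170*a - 42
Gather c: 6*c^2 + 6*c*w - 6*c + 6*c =6*c^2 + 6*c*w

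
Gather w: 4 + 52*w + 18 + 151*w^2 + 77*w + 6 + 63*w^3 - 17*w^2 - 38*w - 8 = 63*w^3 + 134*w^2 + 91*w + 20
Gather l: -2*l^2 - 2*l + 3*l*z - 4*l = -2*l^2 + l*(3*z - 6)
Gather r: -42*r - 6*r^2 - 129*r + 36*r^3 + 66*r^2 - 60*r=36*r^3 + 60*r^2 - 231*r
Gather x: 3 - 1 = 2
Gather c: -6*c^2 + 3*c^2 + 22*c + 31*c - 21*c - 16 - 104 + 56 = -3*c^2 + 32*c - 64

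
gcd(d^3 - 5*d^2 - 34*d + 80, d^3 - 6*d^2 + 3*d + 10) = d - 2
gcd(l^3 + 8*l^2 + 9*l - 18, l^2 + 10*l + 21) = l + 3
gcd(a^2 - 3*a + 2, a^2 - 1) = a - 1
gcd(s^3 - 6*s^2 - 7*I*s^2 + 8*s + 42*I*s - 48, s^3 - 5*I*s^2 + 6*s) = s + I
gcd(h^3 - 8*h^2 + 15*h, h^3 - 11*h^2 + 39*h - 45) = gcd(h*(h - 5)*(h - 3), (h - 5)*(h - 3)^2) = h^2 - 8*h + 15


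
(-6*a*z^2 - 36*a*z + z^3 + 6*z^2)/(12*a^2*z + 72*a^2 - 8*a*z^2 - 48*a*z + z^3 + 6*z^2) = z/(-2*a + z)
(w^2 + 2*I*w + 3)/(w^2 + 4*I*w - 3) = (w - I)/(w + I)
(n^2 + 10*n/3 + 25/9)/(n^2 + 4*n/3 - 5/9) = (3*n + 5)/(3*n - 1)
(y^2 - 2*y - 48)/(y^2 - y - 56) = (y + 6)/(y + 7)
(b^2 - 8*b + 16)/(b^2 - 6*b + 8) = (b - 4)/(b - 2)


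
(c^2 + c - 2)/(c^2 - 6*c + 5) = (c + 2)/(c - 5)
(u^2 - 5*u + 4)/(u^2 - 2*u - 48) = (-u^2 + 5*u - 4)/(-u^2 + 2*u + 48)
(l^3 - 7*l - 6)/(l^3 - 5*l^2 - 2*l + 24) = (l + 1)/(l - 4)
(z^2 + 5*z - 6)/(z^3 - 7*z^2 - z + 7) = (z + 6)/(z^2 - 6*z - 7)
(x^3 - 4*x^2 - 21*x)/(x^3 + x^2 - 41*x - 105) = x/(x + 5)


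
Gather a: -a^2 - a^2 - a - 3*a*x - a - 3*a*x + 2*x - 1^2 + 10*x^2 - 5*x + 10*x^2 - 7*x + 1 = -2*a^2 + a*(-6*x - 2) + 20*x^2 - 10*x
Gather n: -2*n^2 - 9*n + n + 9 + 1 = -2*n^2 - 8*n + 10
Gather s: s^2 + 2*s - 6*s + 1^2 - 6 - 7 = s^2 - 4*s - 12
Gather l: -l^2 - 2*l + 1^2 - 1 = -l^2 - 2*l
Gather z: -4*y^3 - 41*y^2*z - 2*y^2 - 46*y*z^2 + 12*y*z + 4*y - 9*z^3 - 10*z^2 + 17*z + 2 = -4*y^3 - 2*y^2 + 4*y - 9*z^3 + z^2*(-46*y - 10) + z*(-41*y^2 + 12*y + 17) + 2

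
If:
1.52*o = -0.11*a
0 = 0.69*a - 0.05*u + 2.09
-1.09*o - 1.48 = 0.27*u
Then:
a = -3.50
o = 0.25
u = -6.50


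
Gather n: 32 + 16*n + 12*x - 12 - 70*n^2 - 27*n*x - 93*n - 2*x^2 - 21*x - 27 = -70*n^2 + n*(-27*x - 77) - 2*x^2 - 9*x - 7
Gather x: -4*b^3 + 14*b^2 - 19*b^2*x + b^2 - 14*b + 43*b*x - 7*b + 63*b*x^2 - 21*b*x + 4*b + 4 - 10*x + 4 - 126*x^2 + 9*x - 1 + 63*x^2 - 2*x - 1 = -4*b^3 + 15*b^2 - 17*b + x^2*(63*b - 63) + x*(-19*b^2 + 22*b - 3) + 6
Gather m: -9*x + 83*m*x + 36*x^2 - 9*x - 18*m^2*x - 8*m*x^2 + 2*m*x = -18*m^2*x + m*(-8*x^2 + 85*x) + 36*x^2 - 18*x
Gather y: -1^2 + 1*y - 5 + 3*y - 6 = 4*y - 12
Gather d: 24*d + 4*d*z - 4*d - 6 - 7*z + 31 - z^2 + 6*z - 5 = d*(4*z + 20) - z^2 - z + 20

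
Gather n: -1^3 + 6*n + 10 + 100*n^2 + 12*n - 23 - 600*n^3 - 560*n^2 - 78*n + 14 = -600*n^3 - 460*n^2 - 60*n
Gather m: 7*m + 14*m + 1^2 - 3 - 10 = 21*m - 12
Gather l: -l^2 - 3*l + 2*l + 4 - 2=-l^2 - l + 2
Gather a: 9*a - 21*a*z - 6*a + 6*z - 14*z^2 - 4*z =a*(3 - 21*z) - 14*z^2 + 2*z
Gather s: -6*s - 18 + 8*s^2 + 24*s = 8*s^2 + 18*s - 18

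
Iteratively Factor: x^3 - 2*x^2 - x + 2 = (x + 1)*(x^2 - 3*x + 2) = (x - 2)*(x + 1)*(x - 1)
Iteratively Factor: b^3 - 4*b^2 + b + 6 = (b + 1)*(b^2 - 5*b + 6) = (b - 3)*(b + 1)*(b - 2)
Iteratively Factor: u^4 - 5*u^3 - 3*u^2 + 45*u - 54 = (u - 3)*(u^3 - 2*u^2 - 9*u + 18) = (u - 3)*(u - 2)*(u^2 - 9) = (u - 3)*(u - 2)*(u + 3)*(u - 3)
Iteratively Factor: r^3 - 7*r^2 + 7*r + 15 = (r - 3)*(r^2 - 4*r - 5) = (r - 3)*(r + 1)*(r - 5)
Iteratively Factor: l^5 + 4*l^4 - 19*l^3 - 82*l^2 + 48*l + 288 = (l - 4)*(l^4 + 8*l^3 + 13*l^2 - 30*l - 72) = (l - 4)*(l + 3)*(l^3 + 5*l^2 - 2*l - 24) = (l - 4)*(l + 3)*(l + 4)*(l^2 + l - 6) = (l - 4)*(l - 2)*(l + 3)*(l + 4)*(l + 3)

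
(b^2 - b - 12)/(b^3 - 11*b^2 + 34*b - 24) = (b + 3)/(b^2 - 7*b + 6)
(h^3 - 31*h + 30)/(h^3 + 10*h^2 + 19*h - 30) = (h - 5)/(h + 5)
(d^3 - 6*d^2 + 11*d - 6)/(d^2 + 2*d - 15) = (d^2 - 3*d + 2)/(d + 5)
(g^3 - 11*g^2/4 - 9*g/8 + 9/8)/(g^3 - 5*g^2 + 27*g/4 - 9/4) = (4*g + 3)/(2*(2*g - 3))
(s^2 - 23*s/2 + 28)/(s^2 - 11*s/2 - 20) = (2*s - 7)/(2*s + 5)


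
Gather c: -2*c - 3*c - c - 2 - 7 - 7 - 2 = -6*c - 18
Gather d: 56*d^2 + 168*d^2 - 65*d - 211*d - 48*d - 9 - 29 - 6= 224*d^2 - 324*d - 44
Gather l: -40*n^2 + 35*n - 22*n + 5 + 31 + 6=-40*n^2 + 13*n + 42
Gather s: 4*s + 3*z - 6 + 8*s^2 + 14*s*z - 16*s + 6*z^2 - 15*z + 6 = 8*s^2 + s*(14*z - 12) + 6*z^2 - 12*z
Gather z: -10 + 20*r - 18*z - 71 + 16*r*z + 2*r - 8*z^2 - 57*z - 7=22*r - 8*z^2 + z*(16*r - 75) - 88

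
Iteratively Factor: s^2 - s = (s - 1)*(s)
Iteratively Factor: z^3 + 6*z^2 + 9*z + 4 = (z + 1)*(z^2 + 5*z + 4) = (z + 1)*(z + 4)*(z + 1)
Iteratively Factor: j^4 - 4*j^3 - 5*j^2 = (j)*(j^3 - 4*j^2 - 5*j) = j^2*(j^2 - 4*j - 5) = j^2*(j + 1)*(j - 5)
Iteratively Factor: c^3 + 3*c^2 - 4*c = (c + 4)*(c^2 - c) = c*(c + 4)*(c - 1)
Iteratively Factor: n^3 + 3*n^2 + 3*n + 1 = (n + 1)*(n^2 + 2*n + 1) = (n + 1)^2*(n + 1)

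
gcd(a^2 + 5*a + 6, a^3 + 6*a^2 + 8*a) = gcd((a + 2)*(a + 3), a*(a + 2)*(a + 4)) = a + 2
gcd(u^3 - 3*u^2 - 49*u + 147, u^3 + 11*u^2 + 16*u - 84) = u + 7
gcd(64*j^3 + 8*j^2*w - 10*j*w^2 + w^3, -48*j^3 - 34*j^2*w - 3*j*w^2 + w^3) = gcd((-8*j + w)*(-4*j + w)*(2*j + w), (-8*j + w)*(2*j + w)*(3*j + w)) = -16*j^2 - 6*j*w + w^2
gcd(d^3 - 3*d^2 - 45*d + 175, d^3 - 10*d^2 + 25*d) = d^2 - 10*d + 25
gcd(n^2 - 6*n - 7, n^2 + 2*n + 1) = n + 1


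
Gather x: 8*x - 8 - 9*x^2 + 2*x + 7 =-9*x^2 + 10*x - 1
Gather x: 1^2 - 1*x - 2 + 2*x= x - 1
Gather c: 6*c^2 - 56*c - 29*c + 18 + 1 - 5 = 6*c^2 - 85*c + 14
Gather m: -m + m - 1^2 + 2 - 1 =0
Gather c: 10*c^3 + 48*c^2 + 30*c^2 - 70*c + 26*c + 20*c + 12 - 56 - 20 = 10*c^3 + 78*c^2 - 24*c - 64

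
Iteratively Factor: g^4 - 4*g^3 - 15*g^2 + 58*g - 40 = (g - 1)*(g^3 - 3*g^2 - 18*g + 40) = (g - 2)*(g - 1)*(g^2 - g - 20) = (g - 2)*(g - 1)*(g + 4)*(g - 5)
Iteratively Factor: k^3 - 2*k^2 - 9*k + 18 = (k + 3)*(k^2 - 5*k + 6) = (k - 2)*(k + 3)*(k - 3)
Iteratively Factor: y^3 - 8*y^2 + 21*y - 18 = (y - 3)*(y^2 - 5*y + 6) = (y - 3)^2*(y - 2)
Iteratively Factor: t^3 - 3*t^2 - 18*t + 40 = (t - 5)*(t^2 + 2*t - 8) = (t - 5)*(t + 4)*(t - 2)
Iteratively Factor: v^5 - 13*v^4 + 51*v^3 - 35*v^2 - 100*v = (v - 4)*(v^4 - 9*v^3 + 15*v^2 + 25*v) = v*(v - 4)*(v^3 - 9*v^2 + 15*v + 25) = v*(v - 4)*(v + 1)*(v^2 - 10*v + 25) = v*(v - 5)*(v - 4)*(v + 1)*(v - 5)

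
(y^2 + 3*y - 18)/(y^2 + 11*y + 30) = (y - 3)/(y + 5)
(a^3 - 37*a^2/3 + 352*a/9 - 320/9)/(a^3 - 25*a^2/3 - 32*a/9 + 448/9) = (3*a - 5)/(3*a + 7)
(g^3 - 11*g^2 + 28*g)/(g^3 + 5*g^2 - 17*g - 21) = g*(g^2 - 11*g + 28)/(g^3 + 5*g^2 - 17*g - 21)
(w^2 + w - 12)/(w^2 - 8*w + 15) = (w + 4)/(w - 5)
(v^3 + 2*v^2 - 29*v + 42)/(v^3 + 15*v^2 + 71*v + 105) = (v^2 - 5*v + 6)/(v^2 + 8*v + 15)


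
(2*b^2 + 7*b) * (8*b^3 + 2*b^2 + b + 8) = 16*b^5 + 60*b^4 + 16*b^3 + 23*b^2 + 56*b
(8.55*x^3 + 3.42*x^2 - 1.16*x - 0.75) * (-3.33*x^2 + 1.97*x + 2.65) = -28.4715*x^5 + 5.4549*x^4 + 33.2577*x^3 + 9.2753*x^2 - 4.5515*x - 1.9875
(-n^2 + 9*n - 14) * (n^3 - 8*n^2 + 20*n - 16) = -n^5 + 17*n^4 - 106*n^3 + 308*n^2 - 424*n + 224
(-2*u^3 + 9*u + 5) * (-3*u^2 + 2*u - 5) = 6*u^5 - 4*u^4 - 17*u^3 + 3*u^2 - 35*u - 25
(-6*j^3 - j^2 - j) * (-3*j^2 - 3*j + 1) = 18*j^5 + 21*j^4 + 2*j^2 - j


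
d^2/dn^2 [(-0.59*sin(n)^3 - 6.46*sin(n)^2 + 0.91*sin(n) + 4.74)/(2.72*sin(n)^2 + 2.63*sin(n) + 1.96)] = (4.36505600000001*sin(n)^7 + 12.661872*sin(n)^6 - 30.3301000000001*sin(n)^5 - 193.38427*sin(n)^4 + 151.701554*sin(n)^3 + 571.051074*sin(n)^2 + 181.678664*sin(n) - 43.982772)/(20.123648*sin(n)^6 + 58.373376*sin(n)^5 + 99.944496*sin(n)^4 + 102.317783*sin(n)^3 + 72.018828*sin(n)^2 + 30.310224*sin(n) + 7.529536)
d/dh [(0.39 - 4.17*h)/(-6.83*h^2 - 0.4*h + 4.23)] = (-28.4811*h^2 + 5.3274*h - 17.4831)/(46.6489*h^4 + 5.464*h^3 - 57.6218*h^2 - 3.384*h + 17.8929)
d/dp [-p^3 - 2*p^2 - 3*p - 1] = -3*p^2 - 4*p - 3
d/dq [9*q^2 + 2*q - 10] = 18*q + 2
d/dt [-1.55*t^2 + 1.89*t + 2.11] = 1.89 - 3.1*t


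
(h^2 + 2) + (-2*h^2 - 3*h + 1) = -h^2 - 3*h + 3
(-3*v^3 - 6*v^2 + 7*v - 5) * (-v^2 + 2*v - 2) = 3*v^5 - 13*v^3 + 31*v^2 - 24*v + 10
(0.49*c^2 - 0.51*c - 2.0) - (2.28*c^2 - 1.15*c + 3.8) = -1.79*c^2 + 0.64*c - 5.8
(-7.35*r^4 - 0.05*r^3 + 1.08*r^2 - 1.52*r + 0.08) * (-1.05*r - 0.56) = 7.7175*r^5 + 4.1685*r^4 - 1.106*r^3 + 0.9912*r^2 + 0.7672*r - 0.0448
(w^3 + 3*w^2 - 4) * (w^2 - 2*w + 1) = w^5 + w^4 - 5*w^3 - w^2 + 8*w - 4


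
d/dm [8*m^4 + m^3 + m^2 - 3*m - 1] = 32*m^3 + 3*m^2 + 2*m - 3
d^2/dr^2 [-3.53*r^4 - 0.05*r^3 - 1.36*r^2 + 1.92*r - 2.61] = -42.36*r^2 - 0.3*r - 2.72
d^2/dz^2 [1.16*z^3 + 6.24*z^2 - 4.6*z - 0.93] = 6.96*z + 12.48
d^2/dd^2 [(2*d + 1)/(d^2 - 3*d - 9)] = 2*(2*d^3 + 3*d^2 + 45*d - 36)/(d^6 - 9*d^5 + 135*d^3 - 729*d - 729)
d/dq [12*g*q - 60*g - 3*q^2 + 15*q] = 12*g - 6*q + 15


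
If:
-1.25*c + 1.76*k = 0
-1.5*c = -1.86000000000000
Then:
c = 1.24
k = 0.88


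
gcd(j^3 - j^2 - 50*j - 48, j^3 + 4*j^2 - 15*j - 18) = j^2 + 7*j + 6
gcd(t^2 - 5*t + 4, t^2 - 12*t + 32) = t - 4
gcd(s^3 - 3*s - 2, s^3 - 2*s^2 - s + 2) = s^2 - s - 2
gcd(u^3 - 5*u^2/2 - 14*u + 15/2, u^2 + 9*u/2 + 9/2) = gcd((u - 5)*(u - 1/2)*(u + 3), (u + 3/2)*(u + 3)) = u + 3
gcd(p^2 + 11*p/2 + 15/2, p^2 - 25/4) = p + 5/2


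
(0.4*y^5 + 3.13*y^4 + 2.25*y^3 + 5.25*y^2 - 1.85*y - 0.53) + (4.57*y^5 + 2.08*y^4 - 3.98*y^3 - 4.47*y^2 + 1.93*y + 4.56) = 4.97*y^5 + 5.21*y^4 - 1.73*y^3 + 0.78*y^2 + 0.0799999999999998*y + 4.03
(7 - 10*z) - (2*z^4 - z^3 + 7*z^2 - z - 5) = -2*z^4 + z^3 - 7*z^2 - 9*z + 12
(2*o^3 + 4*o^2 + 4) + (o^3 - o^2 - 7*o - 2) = 3*o^3 + 3*o^2 - 7*o + 2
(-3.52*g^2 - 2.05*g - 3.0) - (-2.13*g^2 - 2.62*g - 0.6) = -1.39*g^2 + 0.57*g - 2.4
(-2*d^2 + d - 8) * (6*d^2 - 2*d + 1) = -12*d^4 + 10*d^3 - 52*d^2 + 17*d - 8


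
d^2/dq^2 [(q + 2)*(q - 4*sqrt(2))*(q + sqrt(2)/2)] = 6*q - 7*sqrt(2) + 4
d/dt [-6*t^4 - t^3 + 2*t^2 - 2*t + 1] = -24*t^3 - 3*t^2 + 4*t - 2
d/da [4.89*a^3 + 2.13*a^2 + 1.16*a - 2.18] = 14.67*a^2 + 4.26*a + 1.16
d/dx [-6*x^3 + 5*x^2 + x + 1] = -18*x^2 + 10*x + 1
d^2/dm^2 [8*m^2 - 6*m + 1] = 16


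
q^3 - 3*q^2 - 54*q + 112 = (q - 8)*(q - 2)*(q + 7)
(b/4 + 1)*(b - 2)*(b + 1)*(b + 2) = b^4/4 + 5*b^3/4 - 5*b - 4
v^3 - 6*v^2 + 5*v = v*(v - 5)*(v - 1)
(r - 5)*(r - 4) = r^2 - 9*r + 20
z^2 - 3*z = z*(z - 3)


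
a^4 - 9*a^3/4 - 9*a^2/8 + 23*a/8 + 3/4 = (a - 2)*(a - 3/2)*(a + 1/4)*(a + 1)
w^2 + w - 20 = (w - 4)*(w + 5)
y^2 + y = y*(y + 1)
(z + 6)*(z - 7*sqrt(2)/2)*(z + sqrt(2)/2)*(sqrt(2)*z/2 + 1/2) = sqrt(2)*z^4/2 - 5*z^3/2 + 3*sqrt(2)*z^3 - 15*z^2 - 13*sqrt(2)*z^2/4 - 39*sqrt(2)*z/2 - 7*z/4 - 21/2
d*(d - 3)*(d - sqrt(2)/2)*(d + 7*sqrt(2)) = d^4 - 3*d^3 + 13*sqrt(2)*d^3/2 - 39*sqrt(2)*d^2/2 - 7*d^2 + 21*d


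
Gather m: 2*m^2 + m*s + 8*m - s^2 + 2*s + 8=2*m^2 + m*(s + 8) - s^2 + 2*s + 8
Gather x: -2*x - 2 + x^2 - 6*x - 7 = x^2 - 8*x - 9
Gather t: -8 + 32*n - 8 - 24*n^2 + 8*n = -24*n^2 + 40*n - 16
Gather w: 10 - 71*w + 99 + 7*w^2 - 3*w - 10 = 7*w^2 - 74*w + 99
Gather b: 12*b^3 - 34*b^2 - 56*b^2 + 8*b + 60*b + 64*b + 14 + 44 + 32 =12*b^3 - 90*b^2 + 132*b + 90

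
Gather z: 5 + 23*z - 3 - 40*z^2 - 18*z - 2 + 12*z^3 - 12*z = 12*z^3 - 40*z^2 - 7*z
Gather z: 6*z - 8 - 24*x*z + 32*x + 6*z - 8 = 32*x + z*(12 - 24*x) - 16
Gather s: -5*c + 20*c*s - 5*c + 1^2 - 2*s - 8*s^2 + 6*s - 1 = -10*c - 8*s^2 + s*(20*c + 4)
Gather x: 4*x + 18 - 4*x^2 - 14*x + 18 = -4*x^2 - 10*x + 36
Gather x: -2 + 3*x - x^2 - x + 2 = -x^2 + 2*x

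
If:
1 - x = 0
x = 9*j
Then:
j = 1/9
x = 1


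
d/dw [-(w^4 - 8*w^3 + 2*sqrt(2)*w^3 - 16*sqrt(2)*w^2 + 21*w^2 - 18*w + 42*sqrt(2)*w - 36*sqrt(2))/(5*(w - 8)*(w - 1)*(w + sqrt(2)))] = (-w^6 - 2*sqrt(2)*w^5 + 18*w^5 - 79*w^4 + 37*sqrt(2)*w^4 - 124*sqrt(2)*w^3 + 164*w^3 - 306*w^2 + 5*sqrt(2)*w^2 + 368*w + 312*sqrt(2)*w - 144*sqrt(2) - 24)/(5*(w^6 - 18*w^5 + 2*sqrt(2)*w^5 - 36*sqrt(2)*w^4 + 99*w^4 - 180*w^3 + 194*sqrt(2)*w^3 - 288*sqrt(2)*w^2 + 258*w^2 - 288*w + 128*sqrt(2)*w + 128))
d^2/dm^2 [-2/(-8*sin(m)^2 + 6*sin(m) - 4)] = (-64*sin(m)^4 + 36*sin(m)^3 + 119*sin(m)^2 - 78*sin(m) + 2)/(4*sin(m)^2 - 3*sin(m) + 2)^3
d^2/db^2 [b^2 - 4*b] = 2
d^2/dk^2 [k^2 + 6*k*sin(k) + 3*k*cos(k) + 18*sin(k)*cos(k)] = -6*k*sin(k) - 3*k*cos(k) - 6*sin(k) - 36*sin(2*k) + 12*cos(k) + 2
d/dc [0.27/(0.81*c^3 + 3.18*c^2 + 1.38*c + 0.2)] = (-0.6561*c^2 - 1.7172*c - 0.3726)/(0.81*c^3 + 3.18*c^2 + 1.38*c + 0.2)^2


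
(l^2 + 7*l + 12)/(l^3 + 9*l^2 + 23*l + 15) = (l + 4)/(l^2 + 6*l + 5)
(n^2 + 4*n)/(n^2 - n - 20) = n/(n - 5)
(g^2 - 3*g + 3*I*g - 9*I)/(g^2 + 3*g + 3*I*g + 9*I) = (g - 3)/(g + 3)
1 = 1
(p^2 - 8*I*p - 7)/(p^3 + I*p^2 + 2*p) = (p - 7*I)/(p*(p + 2*I))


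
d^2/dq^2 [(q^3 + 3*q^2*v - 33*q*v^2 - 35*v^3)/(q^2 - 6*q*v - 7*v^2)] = 56*v^2/(q^3 - 21*q^2*v + 147*q*v^2 - 343*v^3)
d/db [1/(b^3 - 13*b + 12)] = (13 - 3*b^2)/(b^3 - 13*b + 12)^2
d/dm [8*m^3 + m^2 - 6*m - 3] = 24*m^2 + 2*m - 6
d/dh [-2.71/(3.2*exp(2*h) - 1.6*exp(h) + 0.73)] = (17.344*exp(h) - 4.336)*exp(h)/(3.2*exp(2*h) - 1.6*exp(h) + 0.73)^2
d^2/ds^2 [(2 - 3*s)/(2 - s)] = 8/(s - 2)^3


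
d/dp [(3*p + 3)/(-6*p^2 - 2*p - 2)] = 9*p*(p + 2)/(2*(9*p^4 + 6*p^3 + 7*p^2 + 2*p + 1))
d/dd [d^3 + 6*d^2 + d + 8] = 3*d^2 + 12*d + 1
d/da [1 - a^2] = -2*a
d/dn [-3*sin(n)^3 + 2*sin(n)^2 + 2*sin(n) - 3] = (-9*sin(n)^2 + 4*sin(n) + 2)*cos(n)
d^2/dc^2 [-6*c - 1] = 0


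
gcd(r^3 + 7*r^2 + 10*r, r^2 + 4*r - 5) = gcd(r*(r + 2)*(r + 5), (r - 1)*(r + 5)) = r + 5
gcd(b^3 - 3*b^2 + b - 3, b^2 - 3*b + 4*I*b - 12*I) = b - 3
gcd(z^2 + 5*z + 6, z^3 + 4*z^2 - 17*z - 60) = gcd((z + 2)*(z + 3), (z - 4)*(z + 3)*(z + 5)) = z + 3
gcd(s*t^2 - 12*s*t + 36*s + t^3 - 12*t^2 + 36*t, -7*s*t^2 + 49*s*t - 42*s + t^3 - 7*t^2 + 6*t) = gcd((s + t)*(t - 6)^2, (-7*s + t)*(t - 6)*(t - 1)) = t - 6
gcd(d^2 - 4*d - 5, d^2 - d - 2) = d + 1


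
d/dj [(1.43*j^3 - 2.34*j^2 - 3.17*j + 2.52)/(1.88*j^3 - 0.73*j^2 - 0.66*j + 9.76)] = (3.3553*j^4 + 10.0316*j^3 + 26.8879*j^2 - 41.9976*j - 29.276)/(3.5344*j^6 - 2.7448*j^5 - 1.9487*j^4 + 37.6612*j^3 - 13.814*j^2 - 12.8832*j + 95.2576)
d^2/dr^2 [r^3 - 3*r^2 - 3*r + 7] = 6*r - 6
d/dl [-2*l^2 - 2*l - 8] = -4*l - 2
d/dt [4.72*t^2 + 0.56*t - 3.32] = 9.44*t + 0.56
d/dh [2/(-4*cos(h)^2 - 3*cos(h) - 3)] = -2*(8*cos(h) + 3)*sin(h)/(4*cos(h)^2 + 3*cos(h) + 3)^2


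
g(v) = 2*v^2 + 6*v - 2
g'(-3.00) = -6.00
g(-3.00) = -2.00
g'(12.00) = 54.00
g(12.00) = 358.00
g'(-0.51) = 3.96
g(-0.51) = -4.54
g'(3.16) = 18.64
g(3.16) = 36.93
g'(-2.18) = -2.72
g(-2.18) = -5.58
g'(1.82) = 13.28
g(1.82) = 15.54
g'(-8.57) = -28.28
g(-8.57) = 93.47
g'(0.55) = 8.20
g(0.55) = 1.90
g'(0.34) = 7.36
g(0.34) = 0.27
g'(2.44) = 15.76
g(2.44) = 24.55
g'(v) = 4*v + 6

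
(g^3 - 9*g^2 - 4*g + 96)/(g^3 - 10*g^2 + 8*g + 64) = (g + 3)/(g + 2)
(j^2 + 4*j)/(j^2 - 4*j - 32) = j/(j - 8)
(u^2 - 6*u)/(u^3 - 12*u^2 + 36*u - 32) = u*(u - 6)/(u^3 - 12*u^2 + 36*u - 32)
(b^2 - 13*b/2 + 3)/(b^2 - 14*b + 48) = (b - 1/2)/(b - 8)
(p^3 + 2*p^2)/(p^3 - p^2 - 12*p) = p*(p + 2)/(p^2 - p - 12)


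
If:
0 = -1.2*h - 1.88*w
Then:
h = -1.56666666666667*w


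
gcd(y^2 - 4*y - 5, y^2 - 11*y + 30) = y - 5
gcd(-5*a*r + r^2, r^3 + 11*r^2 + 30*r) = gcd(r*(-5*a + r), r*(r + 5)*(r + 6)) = r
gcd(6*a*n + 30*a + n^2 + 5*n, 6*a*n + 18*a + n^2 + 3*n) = 6*a + n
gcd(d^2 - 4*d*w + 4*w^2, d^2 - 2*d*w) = -d + 2*w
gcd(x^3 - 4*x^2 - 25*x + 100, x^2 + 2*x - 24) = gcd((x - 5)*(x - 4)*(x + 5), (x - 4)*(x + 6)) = x - 4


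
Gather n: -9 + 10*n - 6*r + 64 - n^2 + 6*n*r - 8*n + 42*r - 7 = -n^2 + n*(6*r + 2) + 36*r + 48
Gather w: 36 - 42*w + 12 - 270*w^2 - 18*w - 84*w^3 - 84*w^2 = -84*w^3 - 354*w^2 - 60*w + 48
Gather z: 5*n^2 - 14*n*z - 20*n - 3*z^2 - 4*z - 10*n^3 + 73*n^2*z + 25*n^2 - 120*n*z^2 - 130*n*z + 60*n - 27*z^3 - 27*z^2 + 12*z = -10*n^3 + 30*n^2 + 40*n - 27*z^3 + z^2*(-120*n - 30) + z*(73*n^2 - 144*n + 8)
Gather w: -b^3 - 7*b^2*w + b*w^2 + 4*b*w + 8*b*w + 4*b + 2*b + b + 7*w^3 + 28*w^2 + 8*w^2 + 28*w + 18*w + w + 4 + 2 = -b^3 + 7*b + 7*w^3 + w^2*(b + 36) + w*(-7*b^2 + 12*b + 47) + 6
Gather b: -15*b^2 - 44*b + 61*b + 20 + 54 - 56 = -15*b^2 + 17*b + 18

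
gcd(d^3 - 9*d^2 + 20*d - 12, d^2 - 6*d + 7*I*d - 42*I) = d - 6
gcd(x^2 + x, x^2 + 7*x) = x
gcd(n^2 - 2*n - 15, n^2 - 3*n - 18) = n + 3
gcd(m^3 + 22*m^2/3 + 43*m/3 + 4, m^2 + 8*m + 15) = m + 3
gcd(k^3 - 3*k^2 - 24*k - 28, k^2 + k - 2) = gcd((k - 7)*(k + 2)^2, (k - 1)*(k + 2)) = k + 2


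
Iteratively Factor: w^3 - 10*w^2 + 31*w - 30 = (w - 2)*(w^2 - 8*w + 15) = (w - 5)*(w - 2)*(w - 3)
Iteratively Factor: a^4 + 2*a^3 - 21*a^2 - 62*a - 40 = (a - 5)*(a^3 + 7*a^2 + 14*a + 8) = (a - 5)*(a + 2)*(a^2 + 5*a + 4) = (a - 5)*(a + 1)*(a + 2)*(a + 4)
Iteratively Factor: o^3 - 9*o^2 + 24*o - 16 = (o - 4)*(o^2 - 5*o + 4) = (o - 4)^2*(o - 1)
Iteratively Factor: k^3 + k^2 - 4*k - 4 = (k + 1)*(k^2 - 4) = (k - 2)*(k + 1)*(k + 2)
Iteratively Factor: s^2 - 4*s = (s)*(s - 4)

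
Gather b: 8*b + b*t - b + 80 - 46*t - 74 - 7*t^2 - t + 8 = b*(t + 7) - 7*t^2 - 47*t + 14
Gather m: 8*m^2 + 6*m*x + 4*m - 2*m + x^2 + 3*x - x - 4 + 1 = 8*m^2 + m*(6*x + 2) + x^2 + 2*x - 3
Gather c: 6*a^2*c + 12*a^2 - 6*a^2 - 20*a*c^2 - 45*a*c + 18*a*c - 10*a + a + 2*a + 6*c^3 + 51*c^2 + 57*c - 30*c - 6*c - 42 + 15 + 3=6*a^2 - 7*a + 6*c^3 + c^2*(51 - 20*a) + c*(6*a^2 - 27*a + 21) - 24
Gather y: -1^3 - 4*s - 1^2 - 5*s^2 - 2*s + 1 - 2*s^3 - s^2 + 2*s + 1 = -2*s^3 - 6*s^2 - 4*s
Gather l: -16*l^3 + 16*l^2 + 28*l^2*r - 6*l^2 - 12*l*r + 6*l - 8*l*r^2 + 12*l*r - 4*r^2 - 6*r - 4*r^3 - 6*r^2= -16*l^3 + l^2*(28*r + 10) + l*(6 - 8*r^2) - 4*r^3 - 10*r^2 - 6*r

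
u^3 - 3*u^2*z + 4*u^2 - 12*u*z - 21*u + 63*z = (u - 3)*(u + 7)*(u - 3*z)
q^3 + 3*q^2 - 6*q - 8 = (q - 2)*(q + 1)*(q + 4)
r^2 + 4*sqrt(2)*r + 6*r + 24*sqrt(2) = (r + 6)*(r + 4*sqrt(2))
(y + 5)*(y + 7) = y^2 + 12*y + 35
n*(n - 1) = n^2 - n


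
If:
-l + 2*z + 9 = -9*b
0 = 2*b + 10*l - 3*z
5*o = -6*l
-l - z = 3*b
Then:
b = -13/8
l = 11/8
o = -33/20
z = 7/2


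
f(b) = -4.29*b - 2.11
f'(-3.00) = -4.29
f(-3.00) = 10.76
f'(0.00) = -4.29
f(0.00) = -2.11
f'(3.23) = -4.29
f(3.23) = -15.97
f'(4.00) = -4.29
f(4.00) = -19.27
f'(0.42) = -4.29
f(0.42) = -3.91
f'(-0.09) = -4.29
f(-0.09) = -1.72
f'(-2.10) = -4.29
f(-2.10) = 6.90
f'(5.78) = -4.29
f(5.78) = -26.91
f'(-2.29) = -4.29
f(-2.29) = 7.71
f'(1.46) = -4.29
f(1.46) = -8.37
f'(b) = -4.29000000000000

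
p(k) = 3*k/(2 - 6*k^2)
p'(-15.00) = 0.00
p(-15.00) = 0.03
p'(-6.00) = 0.01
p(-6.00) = 0.08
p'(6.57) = 0.01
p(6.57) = -0.08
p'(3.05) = 0.06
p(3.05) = -0.17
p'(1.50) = 0.35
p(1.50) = -0.39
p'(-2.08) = 0.15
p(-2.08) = 0.26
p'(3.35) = 0.05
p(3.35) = -0.15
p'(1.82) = 0.21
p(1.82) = -0.31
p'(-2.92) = 0.07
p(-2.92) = 0.18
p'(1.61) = 0.29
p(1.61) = -0.36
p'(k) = 36*k^2/(2 - 6*k^2)^2 + 3/(2 - 6*k^2)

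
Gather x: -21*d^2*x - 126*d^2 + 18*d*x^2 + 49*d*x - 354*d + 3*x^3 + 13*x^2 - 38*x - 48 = -126*d^2 - 354*d + 3*x^3 + x^2*(18*d + 13) + x*(-21*d^2 + 49*d - 38) - 48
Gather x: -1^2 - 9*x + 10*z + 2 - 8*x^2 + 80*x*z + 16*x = -8*x^2 + x*(80*z + 7) + 10*z + 1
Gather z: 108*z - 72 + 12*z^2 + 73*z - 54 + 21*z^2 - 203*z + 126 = 33*z^2 - 22*z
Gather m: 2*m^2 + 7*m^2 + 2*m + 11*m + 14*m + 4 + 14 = 9*m^2 + 27*m + 18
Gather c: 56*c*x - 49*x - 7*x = 56*c*x - 56*x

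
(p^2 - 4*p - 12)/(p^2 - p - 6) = (p - 6)/(p - 3)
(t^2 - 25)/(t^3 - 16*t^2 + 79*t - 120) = (t + 5)/(t^2 - 11*t + 24)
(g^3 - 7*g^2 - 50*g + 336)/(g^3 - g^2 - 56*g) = (g - 6)/g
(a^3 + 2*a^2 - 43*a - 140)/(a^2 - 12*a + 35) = (a^2 + 9*a + 20)/(a - 5)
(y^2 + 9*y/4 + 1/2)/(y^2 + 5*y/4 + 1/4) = (y + 2)/(y + 1)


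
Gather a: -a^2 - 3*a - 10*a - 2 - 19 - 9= -a^2 - 13*a - 30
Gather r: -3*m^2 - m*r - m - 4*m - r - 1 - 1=-3*m^2 - 5*m + r*(-m - 1) - 2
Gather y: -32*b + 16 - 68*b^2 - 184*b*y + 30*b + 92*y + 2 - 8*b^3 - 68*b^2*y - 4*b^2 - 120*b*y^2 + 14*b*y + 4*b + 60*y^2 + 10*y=-8*b^3 - 72*b^2 + 2*b + y^2*(60 - 120*b) + y*(-68*b^2 - 170*b + 102) + 18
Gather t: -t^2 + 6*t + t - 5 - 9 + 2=-t^2 + 7*t - 12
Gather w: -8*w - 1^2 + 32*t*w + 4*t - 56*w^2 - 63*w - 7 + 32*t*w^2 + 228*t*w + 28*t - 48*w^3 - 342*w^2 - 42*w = 32*t - 48*w^3 + w^2*(32*t - 398) + w*(260*t - 113) - 8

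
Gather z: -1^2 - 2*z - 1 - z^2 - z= -z^2 - 3*z - 2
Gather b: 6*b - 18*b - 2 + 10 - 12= -12*b - 4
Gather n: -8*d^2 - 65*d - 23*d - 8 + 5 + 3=-8*d^2 - 88*d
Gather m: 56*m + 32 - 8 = 56*m + 24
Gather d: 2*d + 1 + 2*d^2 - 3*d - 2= 2*d^2 - d - 1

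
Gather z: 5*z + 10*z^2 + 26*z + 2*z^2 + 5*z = 12*z^2 + 36*z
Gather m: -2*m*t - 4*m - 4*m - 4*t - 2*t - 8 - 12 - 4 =m*(-2*t - 8) - 6*t - 24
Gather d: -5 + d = d - 5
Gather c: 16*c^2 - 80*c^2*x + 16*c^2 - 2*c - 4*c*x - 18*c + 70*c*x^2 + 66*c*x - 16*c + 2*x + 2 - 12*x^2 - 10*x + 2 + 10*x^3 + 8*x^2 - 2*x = c^2*(32 - 80*x) + c*(70*x^2 + 62*x - 36) + 10*x^3 - 4*x^2 - 10*x + 4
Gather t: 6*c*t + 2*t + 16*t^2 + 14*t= 16*t^2 + t*(6*c + 16)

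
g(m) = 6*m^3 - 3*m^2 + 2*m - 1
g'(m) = 18*m^2 - 6*m + 2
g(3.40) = 206.94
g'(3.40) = 189.68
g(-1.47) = -29.48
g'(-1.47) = 49.72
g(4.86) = 626.61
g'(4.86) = 397.99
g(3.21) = 172.96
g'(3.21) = 168.21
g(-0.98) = -11.49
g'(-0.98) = 25.17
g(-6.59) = -1861.61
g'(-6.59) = 823.25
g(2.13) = 47.63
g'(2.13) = 70.88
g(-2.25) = -89.03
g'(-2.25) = 106.62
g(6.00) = 1199.00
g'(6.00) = 614.00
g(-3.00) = -196.00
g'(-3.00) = 182.00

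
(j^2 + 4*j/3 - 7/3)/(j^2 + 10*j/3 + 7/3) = (j - 1)/(j + 1)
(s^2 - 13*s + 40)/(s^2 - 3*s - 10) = (s - 8)/(s + 2)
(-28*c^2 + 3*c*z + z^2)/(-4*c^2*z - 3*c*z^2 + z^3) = (7*c + z)/(z*(c + z))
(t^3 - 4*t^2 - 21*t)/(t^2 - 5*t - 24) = t*(t - 7)/(t - 8)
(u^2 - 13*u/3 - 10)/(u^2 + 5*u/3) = (u - 6)/u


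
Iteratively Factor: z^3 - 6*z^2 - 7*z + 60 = (z - 5)*(z^2 - z - 12) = (z - 5)*(z - 4)*(z + 3)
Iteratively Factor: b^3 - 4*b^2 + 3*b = (b - 3)*(b^2 - b) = b*(b - 3)*(b - 1)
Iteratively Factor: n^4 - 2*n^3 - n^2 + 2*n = (n - 2)*(n^3 - n) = (n - 2)*(n + 1)*(n^2 - n) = (n - 2)*(n - 1)*(n + 1)*(n)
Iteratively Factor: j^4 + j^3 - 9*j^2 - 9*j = (j)*(j^3 + j^2 - 9*j - 9) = j*(j + 3)*(j^2 - 2*j - 3) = j*(j - 3)*(j + 3)*(j + 1)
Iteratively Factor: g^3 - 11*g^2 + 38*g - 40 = (g - 4)*(g^2 - 7*g + 10) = (g - 5)*(g - 4)*(g - 2)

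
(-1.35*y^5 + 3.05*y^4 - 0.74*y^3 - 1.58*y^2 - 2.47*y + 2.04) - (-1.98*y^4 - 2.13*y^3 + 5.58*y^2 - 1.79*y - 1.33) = -1.35*y^5 + 5.03*y^4 + 1.39*y^3 - 7.16*y^2 - 0.68*y + 3.37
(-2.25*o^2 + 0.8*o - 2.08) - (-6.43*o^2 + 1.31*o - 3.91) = 4.18*o^2 - 0.51*o + 1.83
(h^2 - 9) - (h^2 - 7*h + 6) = 7*h - 15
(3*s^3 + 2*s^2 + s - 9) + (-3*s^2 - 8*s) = 3*s^3 - s^2 - 7*s - 9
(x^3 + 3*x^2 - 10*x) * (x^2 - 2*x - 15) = x^5 + x^4 - 31*x^3 - 25*x^2 + 150*x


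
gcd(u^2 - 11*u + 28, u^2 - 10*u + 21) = u - 7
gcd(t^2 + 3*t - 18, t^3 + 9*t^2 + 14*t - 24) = t + 6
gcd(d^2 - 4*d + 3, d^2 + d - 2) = d - 1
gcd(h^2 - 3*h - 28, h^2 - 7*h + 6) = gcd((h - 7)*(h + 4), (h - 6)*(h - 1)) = 1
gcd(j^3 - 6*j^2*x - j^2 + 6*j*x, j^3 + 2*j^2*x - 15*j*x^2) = j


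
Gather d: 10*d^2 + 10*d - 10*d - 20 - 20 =10*d^2 - 40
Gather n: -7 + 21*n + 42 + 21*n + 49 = 42*n + 84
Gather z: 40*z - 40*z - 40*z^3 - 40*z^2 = -40*z^3 - 40*z^2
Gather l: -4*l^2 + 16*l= -4*l^2 + 16*l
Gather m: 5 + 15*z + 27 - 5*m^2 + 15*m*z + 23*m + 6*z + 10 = -5*m^2 + m*(15*z + 23) + 21*z + 42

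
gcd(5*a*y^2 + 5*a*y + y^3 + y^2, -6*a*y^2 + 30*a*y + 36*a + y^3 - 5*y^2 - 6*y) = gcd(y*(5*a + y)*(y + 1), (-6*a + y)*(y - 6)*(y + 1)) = y + 1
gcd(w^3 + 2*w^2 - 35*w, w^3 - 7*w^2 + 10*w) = w^2 - 5*w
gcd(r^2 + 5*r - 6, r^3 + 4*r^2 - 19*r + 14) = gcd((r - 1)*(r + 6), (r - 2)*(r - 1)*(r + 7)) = r - 1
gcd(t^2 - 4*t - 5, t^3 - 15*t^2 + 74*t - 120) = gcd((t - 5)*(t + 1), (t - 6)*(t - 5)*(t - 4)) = t - 5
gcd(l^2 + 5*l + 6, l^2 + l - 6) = l + 3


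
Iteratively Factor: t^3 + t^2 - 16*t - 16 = (t + 1)*(t^2 - 16) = (t + 1)*(t + 4)*(t - 4)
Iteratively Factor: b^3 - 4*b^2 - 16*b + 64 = (b - 4)*(b^2 - 16) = (b - 4)^2*(b + 4)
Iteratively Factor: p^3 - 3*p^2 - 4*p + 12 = (p + 2)*(p^2 - 5*p + 6) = (p - 2)*(p + 2)*(p - 3)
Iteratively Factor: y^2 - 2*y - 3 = (y - 3)*(y + 1)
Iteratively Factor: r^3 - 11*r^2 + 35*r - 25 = (r - 5)*(r^2 - 6*r + 5) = (r - 5)*(r - 1)*(r - 5)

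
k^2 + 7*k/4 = k*(k + 7/4)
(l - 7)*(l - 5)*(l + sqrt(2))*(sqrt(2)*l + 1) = sqrt(2)*l^4 - 12*sqrt(2)*l^3 + 3*l^3 - 36*l^2 + 36*sqrt(2)*l^2 - 12*sqrt(2)*l + 105*l + 35*sqrt(2)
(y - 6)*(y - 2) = y^2 - 8*y + 12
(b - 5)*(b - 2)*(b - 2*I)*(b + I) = b^4 - 7*b^3 - I*b^3 + 12*b^2 + 7*I*b^2 - 14*b - 10*I*b + 20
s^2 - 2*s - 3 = (s - 3)*(s + 1)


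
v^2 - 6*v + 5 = (v - 5)*(v - 1)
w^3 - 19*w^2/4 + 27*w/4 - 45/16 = (w - 5/2)*(w - 3/2)*(w - 3/4)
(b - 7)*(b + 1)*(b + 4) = b^3 - 2*b^2 - 31*b - 28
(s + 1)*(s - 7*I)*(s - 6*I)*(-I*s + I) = -I*s^4 - 13*s^3 + 43*I*s^2 + 13*s - 42*I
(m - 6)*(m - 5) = m^2 - 11*m + 30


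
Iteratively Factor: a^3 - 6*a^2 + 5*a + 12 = (a + 1)*(a^2 - 7*a + 12) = (a - 4)*(a + 1)*(a - 3)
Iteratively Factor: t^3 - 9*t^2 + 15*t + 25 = (t + 1)*(t^2 - 10*t + 25) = (t - 5)*(t + 1)*(t - 5)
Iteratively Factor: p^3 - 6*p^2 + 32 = (p - 4)*(p^2 - 2*p - 8) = (p - 4)*(p + 2)*(p - 4)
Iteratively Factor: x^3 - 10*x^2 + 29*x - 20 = (x - 4)*(x^2 - 6*x + 5) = (x - 5)*(x - 4)*(x - 1)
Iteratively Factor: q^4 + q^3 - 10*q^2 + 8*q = (q - 1)*(q^3 + 2*q^2 - 8*q) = q*(q - 1)*(q^2 + 2*q - 8) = q*(q - 2)*(q - 1)*(q + 4)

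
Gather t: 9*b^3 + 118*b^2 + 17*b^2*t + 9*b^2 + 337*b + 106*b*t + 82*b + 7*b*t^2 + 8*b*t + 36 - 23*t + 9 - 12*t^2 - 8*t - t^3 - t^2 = 9*b^3 + 127*b^2 + 419*b - t^3 + t^2*(7*b - 13) + t*(17*b^2 + 114*b - 31) + 45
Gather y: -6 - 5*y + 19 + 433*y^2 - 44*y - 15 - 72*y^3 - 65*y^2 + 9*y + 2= -72*y^3 + 368*y^2 - 40*y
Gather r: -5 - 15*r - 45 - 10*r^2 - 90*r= -10*r^2 - 105*r - 50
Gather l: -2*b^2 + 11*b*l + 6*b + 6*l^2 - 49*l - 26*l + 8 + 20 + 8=-2*b^2 + 6*b + 6*l^2 + l*(11*b - 75) + 36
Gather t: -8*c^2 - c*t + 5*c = -8*c^2 - c*t + 5*c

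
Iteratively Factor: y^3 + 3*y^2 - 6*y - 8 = (y + 4)*(y^2 - y - 2) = (y + 1)*(y + 4)*(y - 2)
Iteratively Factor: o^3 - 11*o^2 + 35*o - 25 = (o - 5)*(o^2 - 6*o + 5) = (o - 5)^2*(o - 1)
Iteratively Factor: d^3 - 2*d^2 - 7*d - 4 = (d + 1)*(d^2 - 3*d - 4) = (d + 1)^2*(d - 4)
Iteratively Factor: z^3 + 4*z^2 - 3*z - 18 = (z + 3)*(z^2 + z - 6) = (z + 3)^2*(z - 2)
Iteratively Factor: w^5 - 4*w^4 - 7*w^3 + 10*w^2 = (w + 2)*(w^4 - 6*w^3 + 5*w^2) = (w - 5)*(w + 2)*(w^3 - w^2) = w*(w - 5)*(w + 2)*(w^2 - w) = w*(w - 5)*(w - 1)*(w + 2)*(w)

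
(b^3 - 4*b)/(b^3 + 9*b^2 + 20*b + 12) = b*(b - 2)/(b^2 + 7*b + 6)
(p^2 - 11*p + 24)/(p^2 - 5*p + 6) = (p - 8)/(p - 2)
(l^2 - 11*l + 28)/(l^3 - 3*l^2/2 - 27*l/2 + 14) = 2*(l - 7)/(2*l^2 + 5*l - 7)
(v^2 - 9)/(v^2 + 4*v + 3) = (v - 3)/(v + 1)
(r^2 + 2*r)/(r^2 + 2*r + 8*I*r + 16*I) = r/(r + 8*I)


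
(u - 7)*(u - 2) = u^2 - 9*u + 14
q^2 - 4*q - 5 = (q - 5)*(q + 1)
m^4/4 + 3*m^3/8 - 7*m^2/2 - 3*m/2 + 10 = (m/4 + 1)*(m - 5/2)*(m - 2)*(m + 2)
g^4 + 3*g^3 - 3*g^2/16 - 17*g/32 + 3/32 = (g - 1/4)^2*(g + 1/2)*(g + 3)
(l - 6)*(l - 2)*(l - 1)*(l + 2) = l^4 - 7*l^3 + 2*l^2 + 28*l - 24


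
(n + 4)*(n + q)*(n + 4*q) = n^3 + 5*n^2*q + 4*n^2 + 4*n*q^2 + 20*n*q + 16*q^2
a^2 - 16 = (a - 4)*(a + 4)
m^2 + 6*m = m*(m + 6)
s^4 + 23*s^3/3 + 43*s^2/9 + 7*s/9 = s*(s + 1/3)^2*(s + 7)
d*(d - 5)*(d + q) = d^3 + d^2*q - 5*d^2 - 5*d*q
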